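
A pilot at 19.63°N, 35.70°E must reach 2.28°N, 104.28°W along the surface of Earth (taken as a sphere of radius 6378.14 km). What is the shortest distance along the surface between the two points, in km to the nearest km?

15031 km

With latitudes φ₁ = 19.630°, φ₂ = 2.280° and longitude difference Δλ = -139.980°:
cos c = sin φ₁ sin φ₂ + cos φ₁ cos φ₂ cos Δλ = (0.3359)(0.0398) + (0.9419)(0.9992)(-0.7658) = -0.70738,
so c = arccos(-0.70738) = 2.35658 rad.
Distance = R·c = 6378.14 × 2.3566 ≈ 15031 km.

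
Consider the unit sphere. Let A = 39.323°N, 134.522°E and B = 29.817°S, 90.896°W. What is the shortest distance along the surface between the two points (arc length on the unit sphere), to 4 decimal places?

2.4754

Let φ₁ = 0.6863 rad, φ₂ = -0.5204 rad, and Δλ = 2.3489 rad.
cos c = sin φ₁ sin φ₂ + cos φ₁ cos φ₂ cos Δλ = (0.6337)(-0.4972) + (0.7736)(0.8676)(-0.7019) = -0.78621,
so c = arccos(-0.78621) = 2.47545 rad.
On the unit sphere the arc length equals the central angle: 2.4754.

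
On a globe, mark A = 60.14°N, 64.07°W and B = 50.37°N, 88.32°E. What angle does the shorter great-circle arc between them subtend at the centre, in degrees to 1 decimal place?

67.3°

With latitudes φ₁ = 60.140°, φ₂ = 50.370° and longitude difference Δλ = 152.390°:
Haversine: a = sin²(Δφ/2) + cos φ₁ cos φ₂ sin²(Δλ/2) = 0.0073 + (0.4979)(0.6378)(0.9431) = 0.30673.
Central angle c = 2·arcsin(√a) = 1.17393 rad.
So the angular separation is 67.3°.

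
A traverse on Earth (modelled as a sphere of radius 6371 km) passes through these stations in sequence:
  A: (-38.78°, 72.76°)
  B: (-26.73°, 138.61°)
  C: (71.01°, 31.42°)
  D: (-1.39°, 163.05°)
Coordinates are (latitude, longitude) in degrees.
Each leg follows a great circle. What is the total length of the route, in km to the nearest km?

31142 km

Leg A→B: central angle 0.9685 rad, distance 6170.0 km.
Leg B→C: central angle 2.1074 rad, distance 13426.1 km.
Leg C→D: central angle 1.8122 rad, distance 11545.4 km.
Total: 6170.0 + 13426.1 + 11545.4 ≈ 31142 km.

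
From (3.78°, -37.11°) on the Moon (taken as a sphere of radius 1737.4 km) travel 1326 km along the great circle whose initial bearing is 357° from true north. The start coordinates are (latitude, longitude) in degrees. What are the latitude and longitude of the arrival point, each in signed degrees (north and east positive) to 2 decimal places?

Angular distance δ = d/R = 1326/1737.4 = 0.76321 rad; initial bearing θ = 6.2308 rad.
sin φ₂ = sin φ₁ cos δ + cos φ₁ sin δ cos θ = (0.0659)(0.7226) + (0.9978)(0.6912)(0.9986) = 0.7364, so φ₂ = 47.43°.
Δλ = atan2(sin θ sin δ cos φ₁, cos δ − sin φ₁ sin φ₂) = atan2(-0.0361, 0.6741) = -3.065°.
λ₂ = -37.110° − 3.065° = -40.18°.

47.43°, -40.18°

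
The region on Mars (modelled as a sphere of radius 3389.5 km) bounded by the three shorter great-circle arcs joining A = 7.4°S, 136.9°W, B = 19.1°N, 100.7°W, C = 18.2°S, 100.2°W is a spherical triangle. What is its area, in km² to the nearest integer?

2479876 km²

Side lengths (central angles): a = 0.6511, b = 0.6509, c = 0.7755 rad; semiperimeter s = 1.0387.
By l'Huilier's theorem, tan(E/4) = √[tan(s/2) tan((s−a)/2) tan((s−b)/2) tan((s−c)/2)], giving spherical excess E = 0.2159 rad.
Area = E·R² = 0.2159 × (3389.5)² ≈ 2479876 km².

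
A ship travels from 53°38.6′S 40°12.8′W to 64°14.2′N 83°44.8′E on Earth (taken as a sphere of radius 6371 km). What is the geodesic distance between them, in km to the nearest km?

16720 km

With latitudes φ₁ = -53.643°, φ₂ = 64.237° and longitude difference Δλ = 123.960°:
Haversine: a = sin²(Δφ/2) + cos φ₁ cos φ₂ sin²(Δλ/2) = 0.7338 + (0.5928)(0.4347)(0.7793) = 0.93461.
Central angle c = 2·arcsin(√a) = 2.62443 rad.
Distance = R·c = 6371 × 2.6244 ≈ 16720 km.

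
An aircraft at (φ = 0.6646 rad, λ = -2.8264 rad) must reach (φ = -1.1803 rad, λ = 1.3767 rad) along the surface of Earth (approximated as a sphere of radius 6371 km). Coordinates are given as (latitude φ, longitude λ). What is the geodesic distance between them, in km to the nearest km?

Let φ₁ = 0.6646 rad, φ₂ = -1.1803 rad, and Δλ = -2.0801 rad.
cos c = sin φ₁ sin φ₂ + cos φ₁ cos φ₂ cos Δλ = (0.6167)(-0.9247) + (0.7872)(0.3806)(-0.4876) = -0.71640,
so c = arccos(-0.71640) = 2.36943 rad.
Distance = R·c = 6371 × 2.3694 ≈ 15096 km.

15096 km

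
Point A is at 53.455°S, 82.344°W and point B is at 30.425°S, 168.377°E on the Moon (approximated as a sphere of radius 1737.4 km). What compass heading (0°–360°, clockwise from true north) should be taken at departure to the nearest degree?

237°

Δλ = -109.279° = -1.9073 rad.
y = sin Δλ · cos φ₂ = (-0.9439)(0.8623) = -0.8139
x = cos φ₁ sin φ₂ − sin φ₁ cos φ₂ cos Δλ = (0.5955)(-0.5064) − (-0.8034)(0.8623)(-0.3302) = -0.5303
θ = atan2(y, x) = -123.08°; adding 360° gives 237°.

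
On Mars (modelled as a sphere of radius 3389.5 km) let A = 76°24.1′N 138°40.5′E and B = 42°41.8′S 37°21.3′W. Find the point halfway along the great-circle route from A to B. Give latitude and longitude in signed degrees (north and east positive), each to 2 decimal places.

30.41°, -35.49°

Central angle δ = 2.5526 rad. Interpolating on the sphere with fraction f = 0.5:
P = [sin((1−f)δ)·A + sin(fδ)·B] / sin δ = 1.7226·A + 1.7226·B in Cartesian coordinates,
giving P = (0.7022, -0.5007, 0.5062), i.e. latitude 30.41°, longitude -35.49°.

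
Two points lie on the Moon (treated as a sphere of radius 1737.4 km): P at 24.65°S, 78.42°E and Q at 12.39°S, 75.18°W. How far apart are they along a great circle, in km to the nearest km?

4090 km

In radians: φ₁ = -0.4302, φ₂ = -0.2162, Δλ = -153.600° = -2.6808 rad.
Haversine: a = sin²(Δφ/2) + cos φ₁ cos φ₂ sin²(Δλ/2) = 0.0114 + (0.9089)(0.9767)(0.9479) = 0.85282.
Central angle c = 2·arcsin(√a) = 2.35412 rad.
Distance = R·c = 1737.4 × 2.3541 ≈ 4090 km.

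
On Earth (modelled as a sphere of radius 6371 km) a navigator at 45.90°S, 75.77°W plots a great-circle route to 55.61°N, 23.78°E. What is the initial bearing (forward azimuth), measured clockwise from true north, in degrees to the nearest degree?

48°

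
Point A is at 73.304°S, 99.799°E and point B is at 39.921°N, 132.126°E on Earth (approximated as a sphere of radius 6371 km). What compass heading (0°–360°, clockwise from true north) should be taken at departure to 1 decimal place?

27.0°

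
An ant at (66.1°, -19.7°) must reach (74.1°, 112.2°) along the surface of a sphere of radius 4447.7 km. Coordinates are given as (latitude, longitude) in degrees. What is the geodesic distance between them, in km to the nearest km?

Let φ₁ = 1.1537 rad, φ₂ = 1.2933 rad, and Δλ = 2.3021 rad.
Haversine: a = sin²(Δφ/2) + cos φ₁ cos φ₂ sin²(Δλ/2) = 0.0049 + (0.4051)(0.2740)(0.8339) = 0.09742.
Central angle c = 2·arcsin(√a) = 0.63487 rad.
Distance = R·c = 4447.7 × 0.6349 ≈ 2824 km.

2824 km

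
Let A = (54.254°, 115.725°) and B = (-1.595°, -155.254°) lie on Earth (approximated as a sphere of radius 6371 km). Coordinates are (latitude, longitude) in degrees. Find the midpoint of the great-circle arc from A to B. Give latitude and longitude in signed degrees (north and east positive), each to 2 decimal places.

33.90°, 174.69°

The central angle between A and B is δ = 1.5834 rad.
With f = 0.5, the slerp weights are sin((1−f)δ)/sin δ = 0.7116 and sin(fδ)/sin δ = 0.7116.
Weighted sum of the unit vectors: (0.7116)·(-0.2536,0.5263,0.8116) + (0.7116)·(-0.9078,-0.4184,-0.0278) = (-0.8265, 0.0768, 0.5577).
Converting back: φ = atan2(z, √(x²+y²)) = 33.90°, λ = atan2(y, x) = 174.69°.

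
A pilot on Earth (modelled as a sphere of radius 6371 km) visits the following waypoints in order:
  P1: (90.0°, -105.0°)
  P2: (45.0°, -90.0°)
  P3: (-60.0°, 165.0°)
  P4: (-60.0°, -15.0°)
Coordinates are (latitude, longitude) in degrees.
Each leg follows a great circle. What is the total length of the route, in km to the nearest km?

26658 km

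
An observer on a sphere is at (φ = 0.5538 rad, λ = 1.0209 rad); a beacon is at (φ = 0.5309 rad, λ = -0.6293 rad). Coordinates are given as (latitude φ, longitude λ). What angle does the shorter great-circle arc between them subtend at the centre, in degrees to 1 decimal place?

With latitudes φ₁ = 31.730°, φ₂ = 30.418° and longitude difference Δλ = -94.549°:
cos c = sin φ₁ sin φ₂ + cos φ₁ cos φ₂ cos Δλ = (0.5259)(0.5063) + (0.8505)(0.8624)(-0.0793) = 0.20810,
so c = arccos(0.20810) = 1.36116 rad.
So the angular separation is 78.0°.

78.0°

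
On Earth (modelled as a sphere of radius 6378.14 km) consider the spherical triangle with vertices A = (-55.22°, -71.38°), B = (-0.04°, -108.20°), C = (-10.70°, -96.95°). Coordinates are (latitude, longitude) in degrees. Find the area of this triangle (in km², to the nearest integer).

2486905 km²

Side lengths (central angles): a = 0.2697, b = 0.8525, c = 1.0959 rad; semiperimeter s = 1.1090.
By l'Huilier's theorem, tan(E/4) = √[tan(s/2) tan((s−a)/2) tan((s−b)/2) tan((s−c)/2)], giving spherical excess E = 0.0611 rad.
Area = E·R² = 0.0611 × (6378.14)² ≈ 2486905 km².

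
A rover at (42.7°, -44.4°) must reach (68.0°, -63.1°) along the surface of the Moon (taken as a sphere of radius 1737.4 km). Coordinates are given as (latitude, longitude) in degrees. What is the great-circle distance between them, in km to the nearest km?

With latitudes φ₁ = 42.700°, φ₂ = 68.000° and longitude difference Δλ = -18.700°:
cos c = sin φ₁ sin φ₂ + cos φ₁ cos φ₂ cos Δλ = (0.6782)(0.9272) + (0.7349)(0.3746)(0.9472) = 0.88955,
so c = arccos(0.88955) = 0.47444 rad.
Distance = R·c = 1737.4 × 0.4744 ≈ 824 km.

824 km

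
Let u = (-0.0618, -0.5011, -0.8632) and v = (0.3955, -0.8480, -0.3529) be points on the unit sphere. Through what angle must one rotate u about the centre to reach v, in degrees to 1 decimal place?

u·v = 0.7051; |u| = 1.0000, |v| = 1.0000.
cos θ = (u·v)/(|u||v|) = 0.7051, so θ = 45.2°.

45.2°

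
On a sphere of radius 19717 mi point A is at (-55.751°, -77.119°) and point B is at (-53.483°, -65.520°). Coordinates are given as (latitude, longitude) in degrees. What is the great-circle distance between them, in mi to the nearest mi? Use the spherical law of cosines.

2436 mi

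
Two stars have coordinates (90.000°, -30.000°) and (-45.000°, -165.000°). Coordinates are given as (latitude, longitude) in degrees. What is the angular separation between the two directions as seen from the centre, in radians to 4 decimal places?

2.3562 rad

Let φ₁ = 1.5708 rad, φ₂ = -0.7854 rad, and Δλ = -2.3562 rad.
cos c = sin φ₁ sin φ₂ + cos φ₁ cos φ₂ cos Δλ = (1.0000)(-0.7071) + (0.0000)(0.7071)(-0.7071) = -0.70711,
so c = arccos(-0.70711) = 2.35619 rad.
So the angular separation is 2.3562 rad.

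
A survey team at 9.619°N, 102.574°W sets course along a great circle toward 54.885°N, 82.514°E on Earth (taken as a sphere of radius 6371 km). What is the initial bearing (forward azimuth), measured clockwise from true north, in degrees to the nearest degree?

357°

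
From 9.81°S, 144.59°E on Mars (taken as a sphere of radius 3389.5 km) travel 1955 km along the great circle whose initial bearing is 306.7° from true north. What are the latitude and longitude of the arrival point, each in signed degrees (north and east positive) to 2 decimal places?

Angular distance δ = d/R = 1955/3389.5 = 0.57678 rad; initial bearing θ = 5.3529 rad.
sin φ₂ = sin φ₁ cos δ + cos φ₁ sin δ cos θ = (-0.1704)(0.8382) + (0.9854)(0.5453)(0.5976) = 0.1783, so φ₂ = 10.27°.
Δλ = atan2(sin θ sin δ cos φ₁, cos δ − sin φ₁ sin φ₂) = atan2(-0.4308, 0.8686) = -26.382°.
λ₂ = 144.590° − 26.382° = 118.21°.

10.27°, 118.21°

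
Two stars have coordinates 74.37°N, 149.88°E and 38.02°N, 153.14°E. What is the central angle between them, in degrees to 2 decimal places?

36.38°

In radians: φ₁ = 1.2980, φ₂ = 0.6636, Δλ = 3.260° = 0.0569 rad.
cos c = sin φ₁ sin φ₂ + cos φ₁ cos φ₂ cos Δλ = (0.9630)(0.6159) + (0.2694)(0.7878)(0.9984) = 0.80507,
so c = arccos(0.80507) = 0.63501 rad.
So the angular separation is 36.38°.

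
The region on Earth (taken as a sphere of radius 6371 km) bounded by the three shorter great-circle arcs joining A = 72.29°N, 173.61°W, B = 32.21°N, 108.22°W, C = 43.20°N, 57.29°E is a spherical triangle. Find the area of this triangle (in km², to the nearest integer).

16844216 km²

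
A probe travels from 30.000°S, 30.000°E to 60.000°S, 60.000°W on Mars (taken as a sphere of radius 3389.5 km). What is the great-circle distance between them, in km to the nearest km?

In radians: φ₁ = -0.5236, φ₂ = -1.0472, Δλ = -90.000° = -1.5708 rad.
cos c = sin φ₁ sin φ₂ + cos φ₁ cos φ₂ cos Δλ = (-0.5000)(-0.8660) + (0.8660)(0.5000)(0.0000) = 0.43301,
so c = arccos(0.43301) = 1.12296 rad.
Distance = R·c = 3389.5 × 1.1230 ≈ 3806 km.

3806 km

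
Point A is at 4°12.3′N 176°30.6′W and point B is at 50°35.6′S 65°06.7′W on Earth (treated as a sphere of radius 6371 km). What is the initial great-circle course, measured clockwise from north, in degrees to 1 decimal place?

141.9°

Δλ = 111.398° = 1.9443 rad.
y = sin Δλ · cos φ₂ = (0.9311)(0.6348) = 0.5911
x = cos φ₁ sin φ₂ − sin φ₁ cos φ₂ cos Δλ = (0.9973)(-0.7727) − (0.0733)(0.6348)(-0.3648) = -0.7536
θ = atan2(y, x) = 141.89°, so the bearing is 141.9°.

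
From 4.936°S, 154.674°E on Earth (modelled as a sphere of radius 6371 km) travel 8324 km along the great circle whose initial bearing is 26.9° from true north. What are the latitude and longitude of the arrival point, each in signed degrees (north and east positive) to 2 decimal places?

56.63°, -152.76°

Angular distance δ = d/R = 8324/6371 = 1.30655 rad; initial bearing θ = 0.4695 rad.
sin φ₂ = sin φ₁ cos δ + cos φ₁ sin δ cos θ = (-0.0860)(0.2612) + (0.9963)(0.9653)(0.8918) = 0.8352, so φ₂ = 56.63°.
Δλ = atan2(sin θ sin δ cos φ₁, cos δ − sin φ₁ sin φ₂) = atan2(0.4351, 0.3330) = 52.568°.
λ₂ = 154.674° + 52.568° = 207.24° → -152.76° after wrapping to (−180°, 180°].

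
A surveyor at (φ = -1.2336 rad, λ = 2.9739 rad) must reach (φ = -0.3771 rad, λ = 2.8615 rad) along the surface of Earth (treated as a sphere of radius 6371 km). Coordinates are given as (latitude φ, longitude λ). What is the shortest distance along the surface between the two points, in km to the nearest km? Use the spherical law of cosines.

5473 km

Let φ₁ = -1.2336 rad, φ₂ = -0.3771 rad, and Δλ = -0.1124 rad.
cos c = sin φ₁ sin φ₂ + cos φ₁ cos φ₂ cos Δλ = (-0.9437)(-0.3682) + (0.3308)(0.9297)(0.9937) = 0.65314,
so c = arccos(0.65314) = 0.85907 rad.
Distance = R·c = 6371 × 0.8591 ≈ 5473 km.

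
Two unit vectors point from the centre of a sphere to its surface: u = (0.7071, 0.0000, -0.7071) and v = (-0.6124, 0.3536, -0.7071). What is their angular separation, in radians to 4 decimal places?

u·v = 0.0670; |u| = 1.0000, |v| = 1.0000.
cos θ = (u·v)/(|u||v|) = 0.0670, so θ = 1.5038 rad.

1.5038 rad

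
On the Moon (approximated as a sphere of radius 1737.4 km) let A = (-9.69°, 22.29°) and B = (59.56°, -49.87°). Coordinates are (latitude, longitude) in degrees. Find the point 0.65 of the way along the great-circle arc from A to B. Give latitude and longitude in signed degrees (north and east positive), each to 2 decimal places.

40.19°, -10.16°

Central angle δ = 1.5629 rad. Interpolating on the sphere with fraction f = 0.65:
P = [sin((1−f)δ)·A + sin(fδ)·B] / sin δ = 0.5202·A + 0.8500·B in Cartesian coordinates,
giving P = (0.7520, -0.1348, 0.6453), i.e. latitude 40.19°, longitude -10.16°.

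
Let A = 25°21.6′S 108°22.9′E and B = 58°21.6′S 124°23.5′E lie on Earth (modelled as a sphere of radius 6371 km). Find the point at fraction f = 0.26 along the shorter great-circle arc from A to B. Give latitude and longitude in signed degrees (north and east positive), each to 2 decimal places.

-34.11°, 111.14°

Central angle δ = 0.6089 rad. Interpolating on the sphere with fraction f = 0.26:
P = [sin((1−f)δ)·A + sin(fδ)·B] / sin δ = 0.7614·A + 0.2756·B in Cartesian coordinates,
giving P = (-0.2986, 0.7722, -0.5608), i.e. latitude -34.11°, longitude 111.14°.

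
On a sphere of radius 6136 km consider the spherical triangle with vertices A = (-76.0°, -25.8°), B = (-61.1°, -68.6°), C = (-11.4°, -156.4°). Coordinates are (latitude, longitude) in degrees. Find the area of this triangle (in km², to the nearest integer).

Side lengths (central angles): a = 1.3784, b = 1.5333, c = 0.3618 rad; semiperimeter s = 1.6368.
By l'Huilier's theorem, tan(E/4) = √[tan(s/2) tan((s−a)/2) tan((s−b)/2) tan((s−c)/2)], giving spherical excess E = 0.2913 rad.
Area = E·R² = 0.2913 × (6136)² ≈ 10966827 km².

10966827 km²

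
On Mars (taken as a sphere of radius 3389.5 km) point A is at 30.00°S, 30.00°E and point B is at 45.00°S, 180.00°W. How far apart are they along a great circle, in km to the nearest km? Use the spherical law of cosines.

5927 km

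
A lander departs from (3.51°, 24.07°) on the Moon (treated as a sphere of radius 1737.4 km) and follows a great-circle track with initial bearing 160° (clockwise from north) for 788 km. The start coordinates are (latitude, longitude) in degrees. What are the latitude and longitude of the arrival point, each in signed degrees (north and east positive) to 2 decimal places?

Angular distance δ = d/R = 788/1737.4 = 0.45355 rad; initial bearing θ = 2.7925 rad.
sin φ₂ = sin φ₁ cos δ + cos φ₁ sin δ cos θ = (0.0612)(0.8989) + (0.9981)(0.4382)(-0.9397) = -0.3559, so φ₂ = -20.85°.
Δλ = atan2(sin θ sin δ cos φ₁, cos δ − sin φ₁ sin φ₂) = atan2(0.1496, 0.9207) = 9.228°.
λ₂ = 24.070° + 9.228° = 33.30°.

-20.85°, 33.30°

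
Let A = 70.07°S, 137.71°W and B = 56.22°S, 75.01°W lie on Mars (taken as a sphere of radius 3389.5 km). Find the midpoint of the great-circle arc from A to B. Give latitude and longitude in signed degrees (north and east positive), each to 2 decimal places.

-66.39°, -98.05°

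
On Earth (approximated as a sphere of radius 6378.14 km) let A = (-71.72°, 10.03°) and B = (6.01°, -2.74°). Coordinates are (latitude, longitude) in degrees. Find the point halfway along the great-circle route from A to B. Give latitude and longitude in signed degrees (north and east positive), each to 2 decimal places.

Central angle δ = 1.3645 rad. Interpolating on the sphere with fraction f = 0.5:
P = [sin((1−f)δ)·A + sin(fδ)·B] / sin δ = 0.6442·A + 0.6442·B in Cartesian coordinates,
giving P = (0.8389, 0.0046, -0.5442), i.e. latitude -32.97°, longitude 0.31°.

-32.97°, 0.31°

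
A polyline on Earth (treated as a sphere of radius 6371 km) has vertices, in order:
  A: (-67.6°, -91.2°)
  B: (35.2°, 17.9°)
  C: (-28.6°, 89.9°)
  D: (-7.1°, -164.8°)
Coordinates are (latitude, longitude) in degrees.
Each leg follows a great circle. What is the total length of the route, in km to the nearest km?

35843 km

Leg A→B: central angle 2.2586 rad, distance 14389.4 km.
Leg B→C: central angle 1.6251 rad, distance 10353.2 km.
Leg C→D: central angle 1.7424 rad, distance 11100.6 km.
Total: 14389.4 + 10353.2 + 11100.6 ≈ 35843 km.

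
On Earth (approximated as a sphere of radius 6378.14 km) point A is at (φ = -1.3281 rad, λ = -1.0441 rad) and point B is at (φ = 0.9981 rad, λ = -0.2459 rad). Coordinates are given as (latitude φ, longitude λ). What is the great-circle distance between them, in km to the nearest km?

15191 km

In radians: φ₁ = -1.3281, φ₂ = 0.9981, Δλ = 45.733° = 0.7982 rad.
cos c = sin φ₁ sin φ₂ + cos φ₁ cos φ₂ cos Δλ = (-0.9707)(0.8404) + (0.2403)(0.5419)(0.6980) = -0.72491,
so c = arccos(-0.72491) = 2.38170 rad.
Distance = R·c = 6378.14 × 2.3817 ≈ 15191 km.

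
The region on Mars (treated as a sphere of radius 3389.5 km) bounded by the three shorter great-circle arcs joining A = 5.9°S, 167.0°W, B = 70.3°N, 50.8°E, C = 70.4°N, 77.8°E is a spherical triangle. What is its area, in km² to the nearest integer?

Side lengths (central angles): a = 0.1572, b = 1.8120, c = 1.9409 rad; semiperimeter s = 1.9551.
By l'Huilier's theorem, tan(E/4) = √[tan(s/2) tan((s−a)/2) tan((s−b)/2) tan((s−c)/2)], giving spherical excess E = 0.1229 rad.
Area = E·R² = 0.1229 × (3389.5)² ≈ 1412339 km².

1412339 km²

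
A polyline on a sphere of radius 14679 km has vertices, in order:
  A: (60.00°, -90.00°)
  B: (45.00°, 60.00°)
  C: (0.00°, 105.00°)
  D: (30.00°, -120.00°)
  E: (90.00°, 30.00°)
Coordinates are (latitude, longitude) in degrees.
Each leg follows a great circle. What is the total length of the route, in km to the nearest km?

81966 km

Leg A→B: central angle 1.2596 rad, distance 18489.8 km.
Leg B→C: central angle 1.0472 rad, distance 15371.8 km.
Leg C→D: central angle 2.2299 rad, distance 32732.0 km.
Leg D→E: central angle 1.0472 rad, distance 15371.8 km.
Total: 18489.8 + 15371.8 + 32732.0 + 15371.8 ≈ 81966 km.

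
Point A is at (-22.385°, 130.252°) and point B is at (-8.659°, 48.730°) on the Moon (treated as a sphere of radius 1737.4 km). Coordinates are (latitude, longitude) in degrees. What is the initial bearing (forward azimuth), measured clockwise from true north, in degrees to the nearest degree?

With φ₁ = -0.3907, φ₂ = -0.1511, Δλ = -1.4228 rad, the forward-azimuth formula gives
θ = atan2( sin Δλ cos φ₂ , cos φ₁ sin φ₂ − sin φ₁ cos φ₂ cos Δλ ) = atan2(-0.9778, -0.0837) = -94.89°.
Adding 360° brings this into [0°, 360°): 265°.

265°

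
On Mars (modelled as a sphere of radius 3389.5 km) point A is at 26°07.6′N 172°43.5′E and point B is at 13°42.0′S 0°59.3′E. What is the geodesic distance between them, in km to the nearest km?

9782 km

In radians: φ₁ = 0.4560, φ₂ = -0.2391, Δλ = -171.737° = -2.9974 rad.
cos c = sin φ₁ sin φ₂ + cos φ₁ cos φ₂ cos Δλ = (0.4404)(-0.2368) + (0.8978)(0.9715)(-0.9896) = -0.96752,
so c = arccos(-0.96752) = 2.88601 rad.
Distance = R·c = 3389.5 × 2.8860 ≈ 9782 km.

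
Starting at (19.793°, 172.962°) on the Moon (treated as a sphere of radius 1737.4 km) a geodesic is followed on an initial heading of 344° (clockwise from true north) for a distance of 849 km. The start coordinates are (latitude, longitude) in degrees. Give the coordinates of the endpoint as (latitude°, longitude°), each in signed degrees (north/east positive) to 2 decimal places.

46.35°, 162.16°

Angular distance δ = d/R = 849/1737.4 = 0.48866 rad; initial bearing θ = 6.0039 rad.
sin φ₂ = sin φ₁ cos δ + cos φ₁ sin δ cos θ = (0.3386)(0.8830) + (0.9409)(0.4694)(0.9613) = 0.7236, so φ₂ = 46.35°.
Δλ = atan2(sin θ sin δ cos φ₁, cos δ − sin φ₁ sin φ₂) = atan2(-0.1218, 0.6379) = -10.805°.
λ₂ = 172.962° − 10.805° = 162.16°.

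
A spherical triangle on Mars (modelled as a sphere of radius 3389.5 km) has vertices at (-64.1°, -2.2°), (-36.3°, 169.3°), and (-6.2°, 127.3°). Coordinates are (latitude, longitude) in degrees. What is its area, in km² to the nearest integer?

8851686 km²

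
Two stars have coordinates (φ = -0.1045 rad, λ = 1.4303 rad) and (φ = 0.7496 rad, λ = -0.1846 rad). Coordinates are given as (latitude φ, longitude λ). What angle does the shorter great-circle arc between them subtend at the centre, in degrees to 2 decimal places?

95.92°

With latitudes φ₁ = -5.987°, φ₂ = 42.949° and longitude difference Δλ = -92.527°:
cos c = sin φ₁ sin φ₂ + cos φ₁ cos φ₂ cos Δλ = (-0.1043)(0.6813) + (0.9945)(0.7320)(-0.0441) = -0.10317,
so c = arccos(-0.10317) = 1.67415 rad.
So the angular separation is 95.92°.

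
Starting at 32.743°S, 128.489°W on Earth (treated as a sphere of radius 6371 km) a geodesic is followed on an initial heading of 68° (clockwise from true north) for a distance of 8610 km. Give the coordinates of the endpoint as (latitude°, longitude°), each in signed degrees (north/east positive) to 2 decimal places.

10.94°, -61.31°

Angular distance δ = d/R = 8610/6371 = 1.35144 rad; initial bearing θ = 1.1868 rad.
sin φ₂ = sin φ₁ cos δ + cos φ₁ sin δ cos θ = (-0.5409)(0.2176) + (0.8411)(0.9760)(0.3746) = 0.1898, so φ₂ = 10.94°.
Δλ = atan2(sin θ sin δ cos φ₁, cos δ − sin φ₁ sin φ₂) = atan2(0.7612, 0.3203) = 67.180°.
λ₂ = -128.489° + 67.180° = -61.31°.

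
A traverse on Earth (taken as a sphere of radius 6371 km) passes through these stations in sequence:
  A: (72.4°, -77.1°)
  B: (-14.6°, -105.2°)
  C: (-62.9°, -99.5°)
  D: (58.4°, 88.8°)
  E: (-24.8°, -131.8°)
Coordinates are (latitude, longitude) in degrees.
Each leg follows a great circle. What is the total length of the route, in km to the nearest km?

Leg A→B: central angle 1.5529 rad, distance 9893.8 km.
Leg B→C: central angle 0.8459 rad, distance 5389.3 km.
Leg C→D: central angle 3.0359 rad, distance 19341.6 km.
Leg D→E: central angle 2.3723 rad, distance 15114.0 km.
Total: 9893.8 + 5389.3 + 19341.6 + 15114.0 ≈ 49739 km.

49739 km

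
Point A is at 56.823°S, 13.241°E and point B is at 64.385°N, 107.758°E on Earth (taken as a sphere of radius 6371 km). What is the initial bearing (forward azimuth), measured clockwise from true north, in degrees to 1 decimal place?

Δλ = 94.517° = 1.6496 rad.
y = sin Δλ · cos φ₂ = (0.9969)(0.4323) = 0.4310
x = cos φ₁ sin φ₂ − sin φ₁ cos φ₂ cos Δλ = (0.5472)(0.9017) − (-0.8370)(0.4323)(-0.0788) = 0.4649
θ = atan2(y, x) = 42.83°, so the bearing is 42.8°.

42.8°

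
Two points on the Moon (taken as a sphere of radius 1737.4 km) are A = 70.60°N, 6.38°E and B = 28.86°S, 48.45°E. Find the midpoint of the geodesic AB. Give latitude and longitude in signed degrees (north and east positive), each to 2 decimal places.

Central angle δ = 1.8125 rad. Interpolating on the sphere with fraction f = 0.5:
P = [sin((1−f)δ)·A + sin(fδ)·B] / sin δ = 0.8107·A + 0.8107·B in Cartesian coordinates,
giving P = (0.7386, 0.5613, 0.3734), i.e. latitude 21.92°, longitude 37.23°.

21.92°, 37.23°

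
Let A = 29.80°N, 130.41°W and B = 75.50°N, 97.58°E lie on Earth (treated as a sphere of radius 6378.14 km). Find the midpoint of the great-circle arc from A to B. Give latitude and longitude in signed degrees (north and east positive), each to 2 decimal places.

The central angle between A and B is δ = 1.2284 rad.
With f = 0.5, the slerp weights are sin((1−f)δ)/sin δ = 0.6118 and sin(fδ)/sin δ = 0.6118.
Weighted sum of the unit vectors: (0.6118)·(-0.5625,-0.6607,0.4970) + (0.6118)·(-0.0330,0.2482,0.9681) = (-0.3644, -0.2524, 0.8964).
Converting back: φ = atan2(z, √(x²+y²)) = 63.69°, λ = atan2(y, x) = -145.29°.

63.69°, -145.29°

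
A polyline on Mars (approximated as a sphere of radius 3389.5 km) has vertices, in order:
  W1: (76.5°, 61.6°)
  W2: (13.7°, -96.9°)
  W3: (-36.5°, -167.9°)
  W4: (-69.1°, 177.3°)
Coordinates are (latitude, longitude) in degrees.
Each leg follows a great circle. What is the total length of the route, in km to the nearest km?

Leg W1→W2: central angle 1.5515 rad, distance 5258.9 km.
Leg W2→W3: central angle 1.4572 rad, distance 4939.1 km.
Leg W3→W4: central angle 0.5864 rad, distance 1987.6 km.
Total: 5258.9 + 4939.1 + 1987.6 ≈ 12186 km.

12186 km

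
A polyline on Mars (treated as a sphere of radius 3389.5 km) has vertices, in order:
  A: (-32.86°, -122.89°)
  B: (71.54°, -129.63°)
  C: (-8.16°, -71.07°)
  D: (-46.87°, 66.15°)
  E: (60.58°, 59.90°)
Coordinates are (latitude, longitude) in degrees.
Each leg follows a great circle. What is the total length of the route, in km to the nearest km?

24466 km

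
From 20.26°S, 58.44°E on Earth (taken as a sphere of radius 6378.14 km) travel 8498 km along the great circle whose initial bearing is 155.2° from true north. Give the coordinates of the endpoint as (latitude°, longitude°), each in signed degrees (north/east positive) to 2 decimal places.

Angular distance δ = d/R = 8498/6378.14 = 1.33236 rad; initial bearing θ = 2.7088 rad.
sin φ₂ = sin φ₁ cos δ + cos φ₁ sin δ cos θ = (-0.3463)(0.2362) + (0.9381)(0.9717)(-0.9078) = -0.9093, so φ₂ = -65.41°.
Δλ = atan2(sin θ sin δ cos φ₁, cos δ − sin φ₁ sin φ₂) = atan2(0.3824, -0.0787) = 101.630°.
λ₂ = 58.440° + 101.630° = 160.07°.

-65.41°, 160.07°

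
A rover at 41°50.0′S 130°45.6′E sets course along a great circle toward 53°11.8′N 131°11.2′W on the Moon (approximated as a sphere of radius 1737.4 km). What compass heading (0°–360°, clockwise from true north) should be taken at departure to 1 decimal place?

Δλ = 98.053° = 1.7114 rad.
y = sin Δλ · cos φ₂ = (0.9901)(0.5991) = 0.5932
x = cos φ₁ sin φ₂ − sin φ₁ cos φ₂ cos Δλ = (0.7451)(0.8007) − (-0.6670)(0.5991)(-0.1401) = 0.5406
θ = atan2(y, x) = 47.65°, so the bearing is 47.7°.

47.7°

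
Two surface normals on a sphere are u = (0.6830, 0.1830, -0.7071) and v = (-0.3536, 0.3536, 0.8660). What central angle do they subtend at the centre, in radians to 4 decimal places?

u·v = -0.7891; |u| = 1.0000, |v| = 1.0000.
cos θ = (u·v)/(|u||v|) = -0.7892, so θ = 2.4802 rad.

2.4802 rad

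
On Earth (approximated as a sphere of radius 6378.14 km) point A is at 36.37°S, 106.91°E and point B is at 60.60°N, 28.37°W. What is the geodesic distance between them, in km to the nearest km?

15907 km

With latitudes φ₁ = -36.370°, φ₂ = 60.600° and longitude difference Δλ = -135.280°:
Haversine: a = sin²(Δφ/2) + cos φ₁ cos φ₂ sin²(Δλ/2) = 0.5607 + (0.8052)(0.4909)(0.8553) = 0.89875.
Central angle c = 2·arcsin(√a) = 2.49393 rad.
Distance = R·c = 6378.14 × 2.4939 ≈ 15907 km.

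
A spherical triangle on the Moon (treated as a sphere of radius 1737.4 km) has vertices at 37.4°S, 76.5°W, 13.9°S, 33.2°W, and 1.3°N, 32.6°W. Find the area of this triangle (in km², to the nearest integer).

Side lengths (central angles): a = 0.2655, b = 0.9782, c = 0.7854 rad; semiperimeter s = 1.0145.
By l'Huilier's theorem, tan(E/4) = √[tan(s/2) tan((s−a)/2) tan((s−b)/2) tan((s−c)/2)], giving spherical excess E = 0.0855 rad.
Area = E·R² = 0.0855 × (1737.4)² ≈ 257956 km².

257956 km²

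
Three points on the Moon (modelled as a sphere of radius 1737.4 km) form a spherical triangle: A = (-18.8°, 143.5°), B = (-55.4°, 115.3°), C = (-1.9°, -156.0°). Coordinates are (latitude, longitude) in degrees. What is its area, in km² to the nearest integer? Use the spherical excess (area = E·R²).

1325536 km²

Side lengths (central angles): a = 1.5306, b = 1.0740, c = 0.7392 rad; semiperimeter s = 1.6719.
By l'Huilier's theorem, tan(E/4) = √[tan(s/2) tan((s−a)/2) tan((s−b)/2) tan((s−c)/2)], giving spherical excess E = 0.4391 rad.
Area = E·R² = 0.4391 × (1737.4)² ≈ 1325536 km².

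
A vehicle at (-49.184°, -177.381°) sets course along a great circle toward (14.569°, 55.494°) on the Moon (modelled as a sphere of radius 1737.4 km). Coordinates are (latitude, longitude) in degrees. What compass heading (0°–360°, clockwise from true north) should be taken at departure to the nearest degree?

250°

With φ₁ = -0.8584, φ₂ = 0.2543, Δλ = -2.2187 rad, the forward-azimuth formula gives
θ = atan2( sin Δλ cos φ₂ , cos φ₁ sin φ₂ − sin φ₁ cos φ₂ cos Δλ ) = atan2(-0.7717, -0.2777) = -109.79°.
Adding 360° brings this into [0°, 360°): 250°.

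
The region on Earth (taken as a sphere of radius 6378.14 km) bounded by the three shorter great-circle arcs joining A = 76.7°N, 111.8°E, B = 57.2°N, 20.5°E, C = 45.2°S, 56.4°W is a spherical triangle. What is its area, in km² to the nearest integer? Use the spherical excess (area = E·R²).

40183129 km²

Side lengths (central angles): a = 2.1059, b = 2.5853, c = 0.6177 rad; semiperimeter s = 2.6545.
By l'Huilier's theorem, tan(E/4) = √[tan(s/2) tan((s−a)/2) tan((s−b)/2) tan((s−c)/2)], giving spherical excess E = 0.9878 rad.
Area = E·R² = 0.9878 × (6378.14)² ≈ 40183129 km².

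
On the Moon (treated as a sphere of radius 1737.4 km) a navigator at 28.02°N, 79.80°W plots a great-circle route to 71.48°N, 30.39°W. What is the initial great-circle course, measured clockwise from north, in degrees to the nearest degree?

18°

Δλ = 49.410° = 0.8624 rad.
y = sin Δλ · cos φ₂ = (0.7594)(0.3176) = 0.2412
x = cos φ₁ sin φ₂ − sin φ₁ cos φ₂ cos Δλ = (0.8828)(0.9482) − (0.4698)(0.3176)(0.6506) = 0.7400
θ = atan2(y, x) = 18.05°, so the bearing is 18°.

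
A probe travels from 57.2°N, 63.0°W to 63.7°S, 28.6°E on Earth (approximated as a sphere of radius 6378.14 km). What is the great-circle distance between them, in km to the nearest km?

Let φ₁ = 0.9983 rad, φ₂ = -1.1118 rad, and Δλ = 1.5987 rad.
Haversine: a = sin²(Δφ/2) + cos φ₁ cos φ₂ sin²(Δλ/2) = 0.7568 + (0.5417)(0.4431)(0.5140) = 0.88013.
Central angle c = 2·arcsin(√a) = 2.43451 rad.
Distance = R·c = 6378.14 × 2.4345 ≈ 15528 km.

15528 km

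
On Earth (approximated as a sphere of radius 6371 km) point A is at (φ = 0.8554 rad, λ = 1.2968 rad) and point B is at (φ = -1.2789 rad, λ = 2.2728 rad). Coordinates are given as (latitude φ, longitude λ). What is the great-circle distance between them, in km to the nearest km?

14245 km

In radians: φ₁ = 0.8554, φ₂ = -1.2789, Δλ = 55.921° = 0.9760 rad.
cos c = sin φ₁ sin φ₂ + cos φ₁ cos φ₂ cos Δλ = (0.7548)(-0.9577) + (0.6559)(0.2878)(0.5603) = -0.61714,
so c = arccos(-0.61714) = 2.23590 rad.
Distance = R·c = 6371 × 2.2359 ≈ 14245 km.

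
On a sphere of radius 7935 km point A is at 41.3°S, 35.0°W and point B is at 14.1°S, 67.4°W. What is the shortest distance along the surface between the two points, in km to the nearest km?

Let φ₁ = -0.7208 rad, φ₂ = -0.2461 rad, and Δλ = -0.5655 rad.
cos c = sin φ₁ sin φ₂ + cos φ₁ cos φ₂ cos Δλ = (-0.6600)(-0.2436) + (0.7513)(0.9699)(0.8443) = 0.77599,
so c = arccos(0.77599) = 0.68251 rad.
Distance = R·c = 7935 × 0.6825 ≈ 5416 km.

5416 km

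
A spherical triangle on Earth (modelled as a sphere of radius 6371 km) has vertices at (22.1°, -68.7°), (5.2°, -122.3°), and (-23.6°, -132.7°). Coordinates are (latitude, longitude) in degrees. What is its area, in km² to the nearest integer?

Side lengths (central angles): a = 0.5329, b = 1.3474, c = 0.9500 rad; semiperimeter s = 1.4152.
By l'Huilier's theorem, tan(E/4) = √[tan(s/2) tan((s−a)/2) tan((s−b)/2) tan((s−c)/2)], giving spherical excess E = 0.2276 rad.
Area = E·R² = 0.2276 × (6371)² ≈ 9237513 km².

9237513 km²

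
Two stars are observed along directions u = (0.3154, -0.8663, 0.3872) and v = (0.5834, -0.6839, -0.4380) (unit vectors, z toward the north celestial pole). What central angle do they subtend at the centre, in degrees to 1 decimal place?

u·v = 0.6069; |u| = 0.9999, |v| = 1.0000.
cos θ = (u·v)/(|u||v|) = 0.6069, so θ = 52.6°.

52.6°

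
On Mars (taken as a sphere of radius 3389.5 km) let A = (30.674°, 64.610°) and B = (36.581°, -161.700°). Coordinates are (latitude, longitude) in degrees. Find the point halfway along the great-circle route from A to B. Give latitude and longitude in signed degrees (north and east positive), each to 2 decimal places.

The central angle between A and B is δ = 1.7447 rad.
With f = 0.5, the slerp weights are sin((1−f)δ)/sin δ = 0.7776 and sin(fδ)/sin δ = 0.7776.
Weighted sum of the unit vectors: (0.7776)·(0.3688,0.7770,0.5102) + (0.7776)·(-0.7624,-0.2521,0.5960) = (-0.3061, 0.4081, 0.8601).
Converting back: φ = atan2(z, √(x²+y²)) = 59.33°, λ = atan2(y, x) = 126.87°.

59.33°, 126.87°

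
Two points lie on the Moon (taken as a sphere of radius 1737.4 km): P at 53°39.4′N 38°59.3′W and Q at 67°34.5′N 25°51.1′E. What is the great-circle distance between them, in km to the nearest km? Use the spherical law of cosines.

Let φ₁ = 0.9365 rad, φ₂ = 1.1794 rad, and Δλ = 1.1317 rad.
cos c = sin φ₁ sin φ₂ + cos φ₁ cos φ₂ cos Δλ = (0.8055)(0.9244) + (0.5926)(0.3815)(0.4251) = 0.84068,
so c = arccos(0.84068) = 0.57225 rad.
Distance = R·c = 1737.4 × 0.5723 ≈ 994 km.

994 km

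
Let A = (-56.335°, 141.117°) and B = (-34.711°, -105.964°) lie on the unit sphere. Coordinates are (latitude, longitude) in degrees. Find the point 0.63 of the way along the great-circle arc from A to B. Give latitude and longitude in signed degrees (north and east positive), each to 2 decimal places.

The central angle between A and B is δ = 1.2698 rad.
With f = 0.63, the slerp weights are sin((1−f)δ)/sin δ = 0.4740 and sin(fδ)/sin δ = 0.7511.
Weighted sum of the unit vectors: (0.4740)·(-0.4315,0.3480,-0.8323) + (0.7511)·(-0.2261,-0.7903,-0.5694) = (-0.3744, -0.4287, -0.8222).
Converting back: φ = atan2(z, √(x²+y²)) = -55.31°, λ = atan2(y, x) = -131.13°.

-55.31°, -131.13°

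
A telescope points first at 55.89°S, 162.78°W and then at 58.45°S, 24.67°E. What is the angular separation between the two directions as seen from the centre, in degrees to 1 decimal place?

65.5°

Let φ₁ = -0.9755 rad, φ₂ = -1.0201 rad, and Δλ = -3.0116 rad.
Haversine: a = sin²(Δφ/2) + cos φ₁ cos φ₂ sin²(Δλ/2) = 0.0005 + (0.5608)(0.5232)(0.9958) = 0.29269.
Central angle c = 2·arcsin(√a) = 1.14326 rad.
So the angular separation is 65.5°.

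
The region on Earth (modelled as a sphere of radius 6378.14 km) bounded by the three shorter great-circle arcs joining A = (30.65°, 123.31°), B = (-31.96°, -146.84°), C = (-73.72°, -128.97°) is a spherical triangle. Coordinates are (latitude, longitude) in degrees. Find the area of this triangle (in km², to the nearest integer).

Side lengths (central angles): a = 0.7459, b = 2.1685, c = 1.8420 rad; semiperimeter s = 2.3782.
By l'Huilier's theorem, tan(E/4) = √[tan(s/2) tan((s−a)/2) tan((s−b)/2) tan((s−c)/2)], giving spherical excess E = 1.0801 rad.
Area = E·R² = 1.0801 × (6378.14)² ≈ 43939529 km².

43939529 km²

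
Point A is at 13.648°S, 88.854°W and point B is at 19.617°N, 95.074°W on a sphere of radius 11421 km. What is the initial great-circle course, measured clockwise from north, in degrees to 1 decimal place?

Δλ = -6.220° = -0.1086 rad.
y = sin Δλ · cos φ₂ = (-0.1083)(0.9420) = -0.1021
x = cos φ₁ sin φ₂ − sin φ₁ cos φ₂ cos Δλ = (0.9718)(0.3357) − (-0.2360)(0.9420)(0.9941) = 0.5472
θ = atan2(y, x) = -10.56°; adding 360° gives 349.4°.

349.4°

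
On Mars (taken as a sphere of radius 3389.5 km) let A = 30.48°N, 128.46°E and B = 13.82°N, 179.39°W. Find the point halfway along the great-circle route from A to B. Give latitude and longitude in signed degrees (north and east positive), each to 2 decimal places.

24.37°, 156.21°

The central angle between A and B is δ = 0.8832 rad.
With f = 0.5, the slerp weights are sin((1−f)δ)/sin δ = 0.5531 and sin(fδ)/sin δ = 0.5531.
Weighted sum of the unit vectors: (0.5531)·(-0.5360,0.6748,0.5072) + (0.5531)·(-0.9710,-0.0103,0.2389) = (-0.8335, 0.3675, 0.4126).
Converting back: φ = atan2(z, √(x²+y²)) = 24.37°, λ = atan2(y, x) = 156.21°.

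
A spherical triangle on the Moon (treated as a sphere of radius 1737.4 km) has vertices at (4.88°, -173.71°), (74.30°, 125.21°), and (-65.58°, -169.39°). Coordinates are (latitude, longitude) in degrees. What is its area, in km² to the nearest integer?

1595681 km²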